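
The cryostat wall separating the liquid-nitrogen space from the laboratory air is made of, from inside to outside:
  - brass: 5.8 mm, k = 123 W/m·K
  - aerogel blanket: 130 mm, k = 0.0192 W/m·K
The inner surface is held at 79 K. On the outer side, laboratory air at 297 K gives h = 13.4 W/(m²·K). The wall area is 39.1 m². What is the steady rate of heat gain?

Treating each layer as a thermal resistance in series:
R_brass = L/(kA) = 0.0058/(123×39.1) = 1.206×10^-6 K/W
R_aerogel blanket = L/(kA) = 0.13/(0.0192×39.1) = 0.1732 K/W
R_outer film = 1/(h_o·A) = 1/(13.4×39.1) = 0.001909 K/W
R_total = 0.1751 K/W
Q = ΔT / R_total = 218 / 0.1751

Q ≈ 1250 W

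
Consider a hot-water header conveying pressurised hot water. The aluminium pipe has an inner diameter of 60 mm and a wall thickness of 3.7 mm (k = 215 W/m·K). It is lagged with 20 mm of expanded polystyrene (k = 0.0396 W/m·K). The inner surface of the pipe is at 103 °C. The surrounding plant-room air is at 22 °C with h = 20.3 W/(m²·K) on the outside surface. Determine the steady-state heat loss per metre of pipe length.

q′ ≈ 40.1 W/m

Radial resistances (cylindrical: R_cond = ln(r_o/r_i)/(2πkL), R_conv = 1/(h·2πrL)):
R_aluminium pipe wall = ln(33.7/30)/(2π×215×1) = 8.609×10^-5 K/W
R_expanded polystyrene = ln(53.7/33.7)/(2π×0.0396×1) = 1.873 K/W
R_outer film = 1/(h_o·2πr_oL) = 1/(20.3×2π×0.0537×1) = 0.146 K/W
R_total = 2.019 K/W
Q = ΔT/R_total = 81/2.019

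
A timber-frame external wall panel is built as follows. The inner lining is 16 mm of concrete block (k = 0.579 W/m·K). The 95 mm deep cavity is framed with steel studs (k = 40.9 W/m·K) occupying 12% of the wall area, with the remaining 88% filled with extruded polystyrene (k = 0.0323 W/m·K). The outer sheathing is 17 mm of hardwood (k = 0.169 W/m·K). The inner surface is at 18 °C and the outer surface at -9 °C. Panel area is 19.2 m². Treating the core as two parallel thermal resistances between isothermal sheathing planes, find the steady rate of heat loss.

Sheathing layers in series; stud and cavity paths in parallel between them.
R_inner = 0.016/(0.579×19.2) = 0.001439 K/W
R_stud  = 0.095/(40.9×0.12×19.2) = 0.001008 K/W
R_cav   = 0.095/(0.0323×0.88×19.2) = 0.1741 K/W
1/R_core = 1/R_stud + 1/R_cav → R_core = 0.001002 K/W
R_outer = 0.017/(0.169×19.2) = 0.005239 K/W
R_total = 0.007681 K/W
Q = ΔT/R_total = 27/0.007681

Q ≈ 3520 W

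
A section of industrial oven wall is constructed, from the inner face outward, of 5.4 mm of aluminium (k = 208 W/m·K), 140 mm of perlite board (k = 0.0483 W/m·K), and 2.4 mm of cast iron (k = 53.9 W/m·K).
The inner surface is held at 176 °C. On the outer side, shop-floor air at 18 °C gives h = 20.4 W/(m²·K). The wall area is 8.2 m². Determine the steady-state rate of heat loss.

Q ≈ 440 W

Thermal resistances in series:
R_aluminium = L/(kA) = 0.0054/(208×8.2) = 3.166×10^-6 K/W
R_perlite board = L/(kA) = 0.14/(0.0483×8.2) = 0.3535 K/W
R_cast iron = L/(kA) = 0.0024/(53.9×8.2) = 5.43×10^-6 K/W
R_outer film = 1/(h_o·A) = 1/(20.4×8.2) = 0.005978 K/W
R_total = 0.3595 K/W
Q = ΔT / R_total = 158 / 0.3595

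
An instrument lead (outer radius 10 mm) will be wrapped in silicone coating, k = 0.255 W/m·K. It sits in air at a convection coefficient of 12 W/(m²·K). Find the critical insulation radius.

r_cr ≈ 21.2 mm

For a cylinder r_cr = k/h = 0.255/12
r_cr = 21.2 mm; since the bare radius (10 mm) is below r_cr, adding a thin layer of insulation will *increase* heat loss.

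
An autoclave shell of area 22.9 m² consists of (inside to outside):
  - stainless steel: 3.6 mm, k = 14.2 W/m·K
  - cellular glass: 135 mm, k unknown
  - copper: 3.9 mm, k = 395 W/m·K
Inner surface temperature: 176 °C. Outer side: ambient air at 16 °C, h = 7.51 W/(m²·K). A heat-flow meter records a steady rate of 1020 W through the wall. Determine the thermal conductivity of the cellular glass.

Using the resistance-network approach (series):
R_stainless steel = L/(kA) = 0.0036/(14.2×22.9) = 1.107×10^-5 K/W
R_copper = L/(kA) = 0.0039/(395×22.9) = 4.312×10^-7 K/W
R_outer film = 1/(h_o·A) = 1/(7.51×22.9) = 0.005815 K/W
Sum of known resistances R_other = 0.005826 K/W
Total R = ΔT/Q = 160/1020 = 0.1569 K/W
R_cellular glass = R_total − R_other = 0.151 K/W
k = L/(R·A) = 0.135/(0.151×22.9)

k ≈ 0.039 W/(m·K)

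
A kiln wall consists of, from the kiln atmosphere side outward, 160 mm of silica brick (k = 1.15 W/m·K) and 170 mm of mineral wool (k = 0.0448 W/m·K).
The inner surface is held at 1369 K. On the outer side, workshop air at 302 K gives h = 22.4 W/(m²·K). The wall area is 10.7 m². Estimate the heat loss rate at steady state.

Model the wall as resistances in series:
R_silica brick = L/(kA) = 0.16/(1.15×10.7) = 0.013 K/W
R_mineral wool = L/(kA) = 0.17/(0.0448×10.7) = 0.3546 K/W
R_outer film = 1/(h_o·A) = 1/(22.4×10.7) = 0.004172 K/W
R_total = 0.3718 K/W
Q = ΔT / R_total = 1067 / 0.3718

Q ≈ 2870 W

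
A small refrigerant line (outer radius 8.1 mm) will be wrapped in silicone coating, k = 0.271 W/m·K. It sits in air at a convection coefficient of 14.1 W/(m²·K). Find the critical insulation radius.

For a cylinder r_cr = k/h = 0.271/14.1
r_cr = 19.2 mm; since the bare radius (8.1 mm) is below r_cr, adding a thin layer of insulation will *increase* heat loss.

r_cr ≈ 19.2 mm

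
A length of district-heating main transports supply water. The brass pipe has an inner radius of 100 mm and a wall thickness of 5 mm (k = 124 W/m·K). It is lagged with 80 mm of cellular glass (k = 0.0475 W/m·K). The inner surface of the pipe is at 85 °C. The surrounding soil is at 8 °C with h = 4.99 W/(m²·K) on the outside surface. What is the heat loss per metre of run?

Per-layer cylindrical resistances, series-summed:
R_brass pipe wall = ln(105/100)/(2π×124×1) = 6.262×10^-5 K/W
R_cellular glass = ln(185/105)/(2π×0.0475×1) = 1.898 K/W
R_outer film = 1/(h_o·2πr_oL) = 1/(4.99×2π×0.185×1) = 0.1724 K/W
R_total = 2.07 K/W
Q = ΔT/R_total = 77/2.07

q′ ≈ 37.2 W/m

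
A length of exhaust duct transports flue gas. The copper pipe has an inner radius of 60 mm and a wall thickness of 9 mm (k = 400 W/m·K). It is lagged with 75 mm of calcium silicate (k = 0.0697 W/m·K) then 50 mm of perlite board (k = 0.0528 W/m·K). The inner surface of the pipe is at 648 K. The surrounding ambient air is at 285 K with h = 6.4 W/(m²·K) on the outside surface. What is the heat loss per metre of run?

q′ ≈ 134 W/m

Radial resistances (cylindrical: R_cond = ln(r_o/r_i)/(2πkL), R_conv = 1/(h·2πrL)):
R_copper pipe wall = ln(69/60)/(2π×400×1) = 5.561×10^-5 K/W
R_calcium silicate = ln(144/69)/(2π×0.0697×1) = 1.68 K/W
R_perlite board = ln(194/144)/(2π×0.0528×1) = 0.8984 K/W
R_outer film = 1/(h_o·2πr_oL) = 1/(6.4×2π×0.194×1) = 0.1282 K/W
R_total = 2.707 K/W
Q = ΔT/R_total = 363/2.707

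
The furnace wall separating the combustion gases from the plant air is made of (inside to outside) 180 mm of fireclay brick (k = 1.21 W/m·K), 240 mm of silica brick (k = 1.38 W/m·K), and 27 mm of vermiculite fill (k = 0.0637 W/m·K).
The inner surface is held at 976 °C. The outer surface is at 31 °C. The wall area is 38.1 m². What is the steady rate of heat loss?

Q ≈ 48200 W

Model the wall as resistances in series:
R_fireclay brick = L/(kA) = 0.18/(1.21×38.1) = 0.003904 K/W
R_silica brick = L/(kA) = 0.24/(1.38×38.1) = 0.004565 K/W
R_vermiculite fill = L/(kA) = 0.027/(0.0637×38.1) = 0.01112 K/W
R_total = 0.01959 K/W
Q = ΔT / R_total = 945 / 0.01959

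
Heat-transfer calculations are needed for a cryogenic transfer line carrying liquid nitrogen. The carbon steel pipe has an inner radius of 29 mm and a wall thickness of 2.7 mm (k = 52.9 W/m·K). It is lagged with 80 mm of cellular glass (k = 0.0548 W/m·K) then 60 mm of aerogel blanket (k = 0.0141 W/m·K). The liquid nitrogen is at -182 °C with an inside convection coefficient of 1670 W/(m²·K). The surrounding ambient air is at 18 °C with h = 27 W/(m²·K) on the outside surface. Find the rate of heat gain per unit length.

q′ ≈ 23.4 W/m

Treating each annulus and film as a series resistance:
R_inner film = 1/(h_i·2πr₁L) = 1/(1670×2π×0.029×1) = 0.003286 K/W
R_carbon steel pipe wall = ln(31.7/29)/(2π×52.9×1) = 2.678×10^-4 K/W
R_cellular glass = ln(111.7/31.7)/(2π×0.0548×1) = 3.658 K/W
R_aerogel blanket = ln(171.7/111.7)/(2π×0.0141×1) = 4.853 K/W
R_outer film = 1/(h_o·2πr_oL) = 1/(27×2π×0.1717×1) = 0.03433 K/W
R_total = 8.549 K/W
Q = ΔT/R_total = 200/8.549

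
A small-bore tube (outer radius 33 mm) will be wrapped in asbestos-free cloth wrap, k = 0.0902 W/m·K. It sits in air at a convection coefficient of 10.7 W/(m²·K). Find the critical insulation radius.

For a cylinder r_cr = k/h = 0.0902/10.7
r_cr = 8.43 mm; since the bare radius (33 mm) is above r_cr, any added insulation will reduce heat loss.

r_cr ≈ 8.43 mm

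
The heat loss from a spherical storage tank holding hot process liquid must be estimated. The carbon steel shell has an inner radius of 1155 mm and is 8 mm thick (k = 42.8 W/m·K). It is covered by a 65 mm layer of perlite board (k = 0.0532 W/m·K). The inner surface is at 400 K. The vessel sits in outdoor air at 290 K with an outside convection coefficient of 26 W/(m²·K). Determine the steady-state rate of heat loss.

Q ≈ 1570 W

Each spherical layer contributes R = (1/r_i − 1/r_o)/(4πk):
R_carbon steel shell = (1/1.155 − 1/1.163)/(4π×42.8) = 1.107×10^-5 K/W
R_perlite board = (1/1.163 − 1/1.228)/(4π×0.0532) = 0.06808 K/W
R_outer film = 1/(h·4πr_o²) = 1/(26×4π×1.228²) = 0.00203 K/W
R_total = 0.07012 K/W
Q = ΔT/R_total = 110/0.07012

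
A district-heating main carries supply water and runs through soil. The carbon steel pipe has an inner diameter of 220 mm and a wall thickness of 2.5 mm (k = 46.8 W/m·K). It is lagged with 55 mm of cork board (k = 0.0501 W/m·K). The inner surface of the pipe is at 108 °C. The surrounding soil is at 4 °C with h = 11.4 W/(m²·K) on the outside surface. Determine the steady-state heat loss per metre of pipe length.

q′ ≈ 77.2 W/m

For a radial system each layer contributes R = ln(r_out/r_in)/(2πkL); films add R = 1/(hA).
R_carbon steel pipe wall = ln(112.5/110)/(2π×46.8×1) = 7.642×10^-5 K/W
R_cork board = ln(167.5/112.5)/(2π×0.0501×1) = 1.264 K/W
R_outer film = 1/(h_o·2πr_oL) = 1/(11.4×2π×0.1675×1) = 0.08335 K/W
R_total = 1.348 K/W
Q = ΔT/R_total = 104/1.348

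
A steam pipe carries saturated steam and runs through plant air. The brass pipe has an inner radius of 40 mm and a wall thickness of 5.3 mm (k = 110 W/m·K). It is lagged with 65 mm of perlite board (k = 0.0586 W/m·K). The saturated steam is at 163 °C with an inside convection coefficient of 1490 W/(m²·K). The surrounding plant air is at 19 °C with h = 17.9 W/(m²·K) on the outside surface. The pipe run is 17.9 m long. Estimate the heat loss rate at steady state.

Radial resistances (cylindrical: R_cond = ln(r_o/r_i)/(2πkL), R_conv = 1/(h·2πrL)):
R_inner film = 1/(h_i·2πr₁L) = 1/(1490×2π×0.04×17.9) = 1.492×10^-4 K/W
R_brass pipe wall = ln(45.3/40)/(2π×110×17.9) = 1.006×10^-5 K/W
R_perlite board = ln(110.3/45.3)/(2π×0.0586×17.9) = 0.135 K/W
R_outer film = 1/(h_o·2πr_oL) = 1/(17.9×2π×0.1103×17.9) = 0.004503 K/W
R_total = 0.1397 K/W
Q = ΔT/R_total = 144/0.1397

Q ≈ 1030 W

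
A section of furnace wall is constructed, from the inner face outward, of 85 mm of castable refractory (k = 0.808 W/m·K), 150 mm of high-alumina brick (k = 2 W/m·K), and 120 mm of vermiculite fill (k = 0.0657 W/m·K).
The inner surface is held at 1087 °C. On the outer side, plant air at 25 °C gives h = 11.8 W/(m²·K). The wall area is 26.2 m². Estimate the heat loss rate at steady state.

Q ≈ 13300 W

Using the resistance-network approach (series):
R_castable refractory = L/(kA) = 0.085/(0.808×26.2) = 0.004015 K/W
R_high-alumina brick = L/(kA) = 0.15/(2×26.2) = 0.002863 K/W
R_vermiculite fill = L/(kA) = 0.12/(0.0657×26.2) = 0.06971 K/W
R_outer film = 1/(h_o·A) = 1/(11.8×26.2) = 0.003235 K/W
R_total = 0.07983 K/W
Q = ΔT / R_total = 1062 / 0.07983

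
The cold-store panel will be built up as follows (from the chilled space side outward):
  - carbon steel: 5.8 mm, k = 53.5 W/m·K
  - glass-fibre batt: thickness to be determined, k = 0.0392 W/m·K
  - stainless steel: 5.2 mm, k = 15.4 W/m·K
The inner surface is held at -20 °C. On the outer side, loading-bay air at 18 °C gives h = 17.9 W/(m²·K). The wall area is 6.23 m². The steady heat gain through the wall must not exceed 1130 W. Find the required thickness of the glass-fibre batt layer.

Thermal resistances in series:
R_carbon steel = L/(kA) = 0.0058/(53.5×6.23) = 1.74×10^-5 K/W
R_stainless steel = L/(kA) = 0.0052/(15.4×6.23) = 5.42×10^-5 K/W
R_outer film = 1/(h_o·A) = 1/(17.9×6.23) = 0.008967 K/W
Sum of the known resistances R_other = 0.009039 K/W
Required total resistance R_tot = ΔT/Q_allow = 38/1130 = 0.03363 K/W
R_glass-fibre batt = R_tot − R_other = 0.02459 K/W
L = R·k·A = 0.02459×0.0392×6.23

L ≈ 6.01 mm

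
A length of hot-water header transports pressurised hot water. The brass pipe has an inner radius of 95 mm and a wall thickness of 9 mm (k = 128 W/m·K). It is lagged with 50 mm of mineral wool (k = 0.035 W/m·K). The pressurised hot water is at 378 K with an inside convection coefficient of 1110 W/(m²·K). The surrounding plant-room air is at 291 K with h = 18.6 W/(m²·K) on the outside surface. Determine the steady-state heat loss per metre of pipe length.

Radial resistances (cylindrical: R_cond = ln(r_o/r_i)/(2πkL), R_conv = 1/(h·2πrL)):
R_inner film = 1/(h_i·2πr₁L) = 1/(1110×2π×0.095×1) = 0.001509 K/W
R_brass pipe wall = ln(104/95)/(2π×128×1) = 1.125×10^-4 K/W
R_mineral wool = ln(154/104)/(2π×0.035×1) = 1.785 K/W
R_outer film = 1/(h_o·2πr_oL) = 1/(18.6×2π×0.154×1) = 0.05556 K/W
R_total = 1.842 K/W
Q = ΔT/R_total = 87/1.842

q′ ≈ 47.2 W/m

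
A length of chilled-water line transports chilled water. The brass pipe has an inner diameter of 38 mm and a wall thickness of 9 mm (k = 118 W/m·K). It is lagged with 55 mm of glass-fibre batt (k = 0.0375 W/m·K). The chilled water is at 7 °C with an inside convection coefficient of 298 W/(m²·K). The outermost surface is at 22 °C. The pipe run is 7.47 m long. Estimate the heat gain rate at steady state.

Q ≈ 24.1 W

Radial resistances (cylindrical: R_cond = ln(r_o/r_i)/(2πkL), R_conv = 1/(h·2πrL)):
R_inner film = 1/(h_i·2πr₁L) = 1/(298×2π×0.019×7.47) = 0.003763 K/W
R_brass pipe wall = ln(28/19)/(2π×118×7.47) = 7.001×10^-5 K/W
R_glass-fibre batt = ln(83/28)/(2π×0.0375×7.47) = 0.6174 K/W
R_total = 0.6212 K/W
Q = ΔT/R_total = 15/0.6212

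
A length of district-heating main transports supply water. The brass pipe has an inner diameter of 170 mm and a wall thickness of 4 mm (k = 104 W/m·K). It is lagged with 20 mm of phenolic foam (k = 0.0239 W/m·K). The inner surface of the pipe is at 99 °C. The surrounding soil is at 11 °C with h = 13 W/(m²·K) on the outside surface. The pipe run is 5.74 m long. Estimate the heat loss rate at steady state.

Per-layer cylindrical resistances, series-summed:
R_brass pipe wall = ln(89/85)/(2π×104×5.74) = 1.226×10^-5 K/W
R_phenolic foam = ln(109/89)/(2π×0.0239×5.74) = 0.2352 K/W
R_outer film = 1/(h_o·2πr_oL) = 1/(13×2π×0.109×5.74) = 0.01957 K/W
R_total = 0.2548 K/W
Q = ΔT/R_total = 88/0.2548

Q ≈ 345 W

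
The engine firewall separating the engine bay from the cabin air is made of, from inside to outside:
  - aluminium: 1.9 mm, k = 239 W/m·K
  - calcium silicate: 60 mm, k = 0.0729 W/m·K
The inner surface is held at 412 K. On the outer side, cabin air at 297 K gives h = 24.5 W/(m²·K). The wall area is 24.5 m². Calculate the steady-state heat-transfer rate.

Q ≈ 3260 W

Using the resistance-network approach (series):
R_aluminium = L/(kA) = 0.0019/(239×24.5) = 3.245×10^-7 K/W
R_calcium silicate = L/(kA) = 0.06/(0.0729×24.5) = 0.03359 K/W
R_outer film = 1/(h_o·A) = 1/(24.5×24.5) = 0.001666 K/W
R_total = 0.03526 K/W
Q = ΔT / R_total = 115 / 0.03526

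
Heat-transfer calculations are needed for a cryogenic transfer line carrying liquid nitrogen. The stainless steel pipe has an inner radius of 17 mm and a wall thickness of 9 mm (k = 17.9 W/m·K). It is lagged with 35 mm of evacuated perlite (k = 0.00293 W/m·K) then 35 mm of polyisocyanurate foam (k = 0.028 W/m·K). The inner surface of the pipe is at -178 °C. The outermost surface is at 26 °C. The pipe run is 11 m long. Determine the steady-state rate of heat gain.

Q ≈ 45.9 W

Radial resistances (cylindrical: R_cond = ln(r_o/r_i)/(2πkL), R_conv = 1/(h·2πrL)):
R_stainless steel pipe wall = ln(26/17)/(2π×17.9×11) = 3.434×10^-4 K/W
R_evacuated perlite = ln(61/26)/(2π×0.00293×11) = 4.211 K/W
R_polyisocyanurate foam = ln(96/61)/(2π×0.028×11) = 0.2343 K/W
R_total = 4.446 K/W
Q = ΔT/R_total = 204/4.446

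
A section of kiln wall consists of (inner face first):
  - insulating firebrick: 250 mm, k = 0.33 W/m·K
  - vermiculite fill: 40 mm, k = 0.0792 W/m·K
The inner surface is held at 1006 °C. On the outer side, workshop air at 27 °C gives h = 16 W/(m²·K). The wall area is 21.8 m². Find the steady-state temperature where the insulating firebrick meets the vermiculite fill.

T ≈ 446 °C

Series thermal resistances:
R_insulating firebrick = L/(kA) = 0.25/(0.33×21.8) = 0.03475 K/W
R_vermiculite fill = L/(kA) = 0.04/(0.0792×21.8) = 0.02317 K/W
R_outer film = 1/(h_o·A) = 1/(16×21.8) = 0.002867 K/W
R_total = 0.06079 K/W;  Q = ΔT/R_total = 979/0.06079 = 16110 W
T_interface = T_inner − Q·ΣR(inner→interface) = 1006 − 16100×0.03475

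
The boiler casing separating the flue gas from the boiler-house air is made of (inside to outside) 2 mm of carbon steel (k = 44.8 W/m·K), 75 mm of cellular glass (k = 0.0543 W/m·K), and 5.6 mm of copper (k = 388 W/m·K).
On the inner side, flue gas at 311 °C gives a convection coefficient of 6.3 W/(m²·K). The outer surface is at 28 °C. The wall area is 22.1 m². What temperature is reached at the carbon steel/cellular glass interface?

T ≈ 282 °C

Thermal resistances in series:
R_inner film = 1/(h_i·A) = 1/(6.3×22.1) = 0.007182 K/W
R_carbon steel = L/(kA) = 0.002/(44.8×22.1) = 2.02×10^-6 K/W
R_cellular glass = L/(kA) = 0.075/(0.0543×22.1) = 0.0625 K/W
R_copper = L/(kA) = 0.0056/(388×22.1) = 6.531×10^-7 K/W
R_total = 0.06968 K/W;  Q = ΔT/R_total = 283/0.06968 = 4061 W
T_interface = T_inner − Q·ΣR(inner→interface) = 311 − 4060×0.007184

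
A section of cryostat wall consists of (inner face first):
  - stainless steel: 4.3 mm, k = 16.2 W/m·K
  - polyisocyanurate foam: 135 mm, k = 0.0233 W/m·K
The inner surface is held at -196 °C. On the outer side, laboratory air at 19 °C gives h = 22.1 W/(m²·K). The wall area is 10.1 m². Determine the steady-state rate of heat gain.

Q ≈ 372 W

Series thermal resistances:
R_stainless steel = L/(kA) = 0.0043/(16.2×10.1) = 2.628×10^-5 K/W
R_polyisocyanurate foam = L/(kA) = 0.135/(0.0233×10.1) = 0.5737 K/W
R_outer film = 1/(h_o·A) = 1/(22.1×10.1) = 0.00448 K/W
R_total = 0.5782 K/W
Q = ΔT / R_total = 215 / 0.5782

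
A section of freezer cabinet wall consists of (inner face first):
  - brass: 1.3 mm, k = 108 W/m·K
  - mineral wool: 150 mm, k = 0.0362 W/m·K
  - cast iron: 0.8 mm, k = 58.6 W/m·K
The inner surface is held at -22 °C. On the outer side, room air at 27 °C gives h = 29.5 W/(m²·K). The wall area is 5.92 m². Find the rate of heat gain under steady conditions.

Series thermal resistances:
R_brass = L/(kA) = 0.0013/(108×5.92) = 2.033×10^-6 K/W
R_mineral wool = L/(kA) = 0.15/(0.0362×5.92) = 0.6999 K/W
R_cast iron = L/(kA) = 0.0008/(58.6×5.92) = 2.306×10^-6 K/W
R_outer film = 1/(h_o·A) = 1/(29.5×5.92) = 0.005726 K/W
R_total = 0.7057 K/W
Q = ΔT / R_total = 49 / 0.7057

Q ≈ 69.4 W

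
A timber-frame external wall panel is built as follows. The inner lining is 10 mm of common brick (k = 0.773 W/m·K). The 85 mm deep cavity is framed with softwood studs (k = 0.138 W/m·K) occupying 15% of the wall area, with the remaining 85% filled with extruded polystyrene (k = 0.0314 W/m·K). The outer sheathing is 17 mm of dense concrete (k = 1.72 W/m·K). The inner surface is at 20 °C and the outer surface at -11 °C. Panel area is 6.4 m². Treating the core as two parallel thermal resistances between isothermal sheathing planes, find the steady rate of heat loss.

Q ≈ 109 W

Sheathing layers in series; stud and cavity paths in parallel between them.
R_inner = 0.01/(0.773×6.4) = 0.002021 K/W
R_stud  = 0.085/(0.138×0.15×6.4) = 0.6416 K/W
R_cav   = 0.085/(0.0314×0.85×6.4) = 0.4976 K/W
1/R_core = 1/R_stud + 1/R_cav → R_core = 0.2803 K/W
R_outer = 0.017/(1.72×6.4) = 0.001544 K/W
R_total = 0.2838 K/W
Q = ΔT/R_total = 31/0.2838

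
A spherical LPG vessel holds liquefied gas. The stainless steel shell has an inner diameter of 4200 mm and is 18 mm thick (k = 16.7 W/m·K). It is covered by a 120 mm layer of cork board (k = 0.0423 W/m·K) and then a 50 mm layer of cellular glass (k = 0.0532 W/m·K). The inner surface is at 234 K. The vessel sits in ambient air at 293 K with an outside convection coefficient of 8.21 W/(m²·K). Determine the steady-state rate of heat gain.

Q ≈ 920 W

For a spherical shell R = (1/r₁ − 1/r₂)/(4πk); film R = 1/(h·4πr²). In series:
R_stainless steel shell = (1/2.1 − 1/2.118)/(4π×16.7) = 1.928×10^-5 K/W
R_cork board = (1/2.118 − 1/2.238)/(4π×0.0423) = 0.04763 K/W
R_cellular glass = (1/2.238 − 1/2.288)/(4π×0.0532) = 0.01461 K/W
R_outer film = 1/(h·4πr_o²) = 1/(8.21×4π×2.288²) = 0.001852 K/W
R_total = 0.0641 K/W
Q = ΔT/R_total = 59/0.0641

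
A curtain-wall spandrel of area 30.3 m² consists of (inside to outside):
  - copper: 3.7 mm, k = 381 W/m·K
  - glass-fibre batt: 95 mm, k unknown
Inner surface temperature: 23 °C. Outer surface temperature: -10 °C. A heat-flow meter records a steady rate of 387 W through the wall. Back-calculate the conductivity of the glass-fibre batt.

Using the resistance-network approach (series):
R_copper = L/(kA) = 0.0037/(381×30.3) = 3.205×10^-7 K/W
Sum of known resistances R_other = 3.205×10^-7 K/W
Total R = ΔT/Q = 33/387 = 0.08527 K/W
R_glass-fibre batt = R_total − R_other = 0.08527 K/W
k = L/(R·A) = 0.095/(0.08527×30.3)

k ≈ 0.0368 W/(m·K)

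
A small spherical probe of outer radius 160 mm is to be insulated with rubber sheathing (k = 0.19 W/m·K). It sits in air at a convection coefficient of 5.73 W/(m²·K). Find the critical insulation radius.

r_cr ≈ 66.3 mm

For a sphere r_cr = 2k/h = 2×0.19/5.73
r_cr = 66.3 mm; since the bare radius (160 mm) is above r_cr, any added insulation will reduce heat loss.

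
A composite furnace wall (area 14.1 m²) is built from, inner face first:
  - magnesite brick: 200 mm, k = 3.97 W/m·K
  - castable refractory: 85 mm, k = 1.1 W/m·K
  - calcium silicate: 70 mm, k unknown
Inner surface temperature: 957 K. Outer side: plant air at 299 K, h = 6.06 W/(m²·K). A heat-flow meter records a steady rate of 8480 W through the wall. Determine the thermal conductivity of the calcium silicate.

k ≈ 0.0873 W/(m·K)

Treating each layer as a thermal resistance in series:
R_magnesite brick = L/(kA) = 0.2/(3.97×14.1) = 0.003573 K/W
R_castable refractory = L/(kA) = 0.085/(1.1×14.1) = 0.00548 K/W
R_outer film = 1/(h_o·A) = 1/(6.06×14.1) = 0.0117 K/W
Sum of known resistances R_other = 0.02076 K/W
Total R = ΔT/Q = 658/8480 = 0.07759 K/W
R_calcium silicate = R_total − R_other = 0.05684 K/W
k = L/(R·A) = 0.07/(0.05684×14.1)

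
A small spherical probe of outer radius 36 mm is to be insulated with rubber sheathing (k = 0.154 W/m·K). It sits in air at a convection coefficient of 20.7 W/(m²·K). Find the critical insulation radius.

For a sphere r_cr = 2k/h = 2×0.154/20.7
r_cr = 14.9 mm; since the bare radius (36 mm) is above r_cr, any added insulation will reduce heat loss.

r_cr ≈ 14.9 mm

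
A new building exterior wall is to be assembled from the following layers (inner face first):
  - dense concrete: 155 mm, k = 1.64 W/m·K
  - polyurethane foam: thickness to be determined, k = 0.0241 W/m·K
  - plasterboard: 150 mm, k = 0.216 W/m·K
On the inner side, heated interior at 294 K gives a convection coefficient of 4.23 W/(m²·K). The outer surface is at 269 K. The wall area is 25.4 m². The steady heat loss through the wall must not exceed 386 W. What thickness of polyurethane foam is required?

Model the wall as resistances in series:
R_inner film = 1/(h_i·A) = 1/(4.23×25.4) = 0.009307 K/W
R_dense concrete = L/(kA) = 0.155/(1.64×25.4) = 0.003721 K/W
R_plasterboard = L/(kA) = 0.15/(0.216×25.4) = 0.02734 K/W
Sum of the known resistances R_other = 0.04037 K/W
Required total resistance R_tot = ΔT/Q_allow = 25/386 = 0.06477 K/W
R_polyurethane foam = R_tot − R_other = 0.0244 K/W
L = R·k·A = 0.0244×0.0241×25.4

L ≈ 14.9 mm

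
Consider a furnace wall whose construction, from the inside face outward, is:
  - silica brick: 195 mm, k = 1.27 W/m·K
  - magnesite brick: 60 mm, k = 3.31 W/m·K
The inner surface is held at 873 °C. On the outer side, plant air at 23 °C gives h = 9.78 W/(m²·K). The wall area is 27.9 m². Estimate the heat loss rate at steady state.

Q ≈ 86600 W

Treating each layer as a thermal resistance in series:
R_silica brick = L/(kA) = 0.195/(1.27×27.9) = 0.005503 K/W
R_magnesite brick = L/(kA) = 0.06/(3.31×27.9) = 6.497×10^-4 K/W
R_outer film = 1/(h_o·A) = 1/(9.78×27.9) = 0.003665 K/W
R_total = 0.009818 K/W
Q = ΔT / R_total = 850 / 0.009818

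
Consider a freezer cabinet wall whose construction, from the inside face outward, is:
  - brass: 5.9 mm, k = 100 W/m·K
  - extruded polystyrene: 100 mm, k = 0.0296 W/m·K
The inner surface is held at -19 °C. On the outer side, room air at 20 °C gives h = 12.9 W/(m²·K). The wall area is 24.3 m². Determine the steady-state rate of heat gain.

Q ≈ 274 W

Series thermal resistances:
R_brass = L/(kA) = 0.0059/(100×24.3) = 2.428×10^-6 K/W
R_extruded polystyrene = L/(kA) = 0.1/(0.0296×24.3) = 0.139 K/W
R_outer film = 1/(h_o·A) = 1/(12.9×24.3) = 0.00319 K/W
R_total = 0.1422 K/W
Q = ΔT / R_total = 39 / 0.1422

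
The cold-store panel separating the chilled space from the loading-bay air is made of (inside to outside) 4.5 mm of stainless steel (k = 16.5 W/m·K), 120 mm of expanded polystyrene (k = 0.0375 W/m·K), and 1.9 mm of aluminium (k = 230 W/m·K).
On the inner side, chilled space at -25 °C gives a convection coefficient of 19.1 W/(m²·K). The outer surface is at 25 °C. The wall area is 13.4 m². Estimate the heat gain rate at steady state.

Q ≈ 206 W

Series thermal resistances:
R_inner film = 1/(h_i·A) = 1/(19.1×13.4) = 0.003907 K/W
R_stainless steel = L/(kA) = 0.0045/(16.5×13.4) = 2.035×10^-5 K/W
R_expanded polystyrene = L/(kA) = 0.12/(0.0375×13.4) = 0.2388 K/W
R_aluminium = L/(kA) = 0.0019/(230×13.4) = 6.165×10^-7 K/W
R_total = 0.2427 K/W
Q = ΔT / R_total = 50 / 0.2427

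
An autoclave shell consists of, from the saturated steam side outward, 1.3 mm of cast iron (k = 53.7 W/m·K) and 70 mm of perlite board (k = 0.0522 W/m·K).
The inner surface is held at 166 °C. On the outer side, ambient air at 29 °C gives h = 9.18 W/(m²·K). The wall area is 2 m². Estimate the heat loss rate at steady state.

Q ≈ 189 W

Using the resistance-network approach (series):
R_cast iron = L/(kA) = 0.0013/(53.7×2) = 1.21×10^-5 K/W
R_perlite board = L/(kA) = 0.07/(0.0522×2) = 0.6705 K/W
R_outer film = 1/(h_o·A) = 1/(9.18×2) = 0.05447 K/W
R_total = 0.725 K/W
Q = ΔT / R_total = 137 / 0.725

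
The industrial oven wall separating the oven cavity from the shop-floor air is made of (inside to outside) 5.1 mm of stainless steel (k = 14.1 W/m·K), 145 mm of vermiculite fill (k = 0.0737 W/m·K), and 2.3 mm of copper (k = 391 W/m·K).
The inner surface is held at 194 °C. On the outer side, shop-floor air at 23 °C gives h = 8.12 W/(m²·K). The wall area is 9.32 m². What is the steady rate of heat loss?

Model the wall as resistances in series:
R_stainless steel = L/(kA) = 0.0051/(14.1×9.32) = 3.881×10^-5 K/W
R_vermiculite fill = L/(kA) = 0.145/(0.0737×9.32) = 0.2111 K/W
R_copper = L/(kA) = 0.0023/(391×9.32) = 6.312×10^-7 K/W
R_outer film = 1/(h_o·A) = 1/(8.12×9.32) = 0.01321 K/W
R_total = 0.2244 K/W
Q = ΔT / R_total = 171 / 0.2244

Q ≈ 762 W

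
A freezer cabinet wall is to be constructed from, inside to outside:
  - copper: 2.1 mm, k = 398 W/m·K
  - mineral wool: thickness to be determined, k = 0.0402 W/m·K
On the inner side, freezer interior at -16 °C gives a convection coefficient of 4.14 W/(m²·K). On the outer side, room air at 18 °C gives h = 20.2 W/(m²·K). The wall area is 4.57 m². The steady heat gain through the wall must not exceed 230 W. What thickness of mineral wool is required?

Series thermal resistances:
R_inner film = 1/(h_i·A) = 1/(4.14×4.57) = 0.05285 K/W
R_copper = L/(kA) = 0.0021/(398×4.57) = 1.155×10^-6 K/W
R_outer film = 1/(h_o·A) = 1/(20.2×4.57) = 0.01083 K/W
Sum of the known resistances R_other = 0.06369 K/W
Required total resistance R_tot = ΔT/Q_allow = 34/230 = 0.1478 K/W
R_mineral wool = R_tot − R_other = 0.08414 K/W
L = R·k·A = 0.08414×0.0402×4.57

L ≈ 15.5 mm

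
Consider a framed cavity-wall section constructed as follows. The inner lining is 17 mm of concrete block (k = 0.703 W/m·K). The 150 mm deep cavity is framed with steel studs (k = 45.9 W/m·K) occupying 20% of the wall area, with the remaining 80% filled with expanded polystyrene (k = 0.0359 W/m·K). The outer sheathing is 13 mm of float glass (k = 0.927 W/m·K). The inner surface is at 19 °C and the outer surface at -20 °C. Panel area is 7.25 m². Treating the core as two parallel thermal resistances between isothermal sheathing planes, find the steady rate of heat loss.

Q ≈ 5190 W

Sheathing layers in series; stud and cavity paths in parallel between them.
R_inner = 0.017/(0.703×7.25) = 0.003335 K/W
R_stud  = 0.15/(45.9×0.2×7.25) = 0.002254 K/W
R_cav   = 0.15/(0.0359×0.8×7.25) = 0.7204 K/W
1/R_core = 1/R_stud + 1/R_cav → R_core = 0.002247 K/W
R_outer = 0.013/(0.927×7.25) = 0.001934 K/W
R_total = 0.007517 K/W
Q = ΔT/R_total = 39/0.007517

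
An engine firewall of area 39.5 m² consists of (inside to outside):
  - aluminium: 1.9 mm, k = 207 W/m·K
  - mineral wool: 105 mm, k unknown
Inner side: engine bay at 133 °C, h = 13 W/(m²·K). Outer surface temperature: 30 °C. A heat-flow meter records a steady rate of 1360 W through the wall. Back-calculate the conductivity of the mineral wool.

Using the resistance-network approach (series):
R_inner film = 1/(h_i·A) = 1/(13×39.5) = 0.001947 K/W
R_aluminium = L/(kA) = 0.0019/(207×39.5) = 2.324×10^-7 K/W
Sum of known resistances R_other = 0.001948 K/W
Total R = ΔT/Q = 103/1360 = 0.07574 K/W
R_mineral wool = R_total − R_other = 0.07379 K/W
k = L/(R·A) = 0.105/(0.07379×39.5)

k ≈ 0.036 W/(m·K)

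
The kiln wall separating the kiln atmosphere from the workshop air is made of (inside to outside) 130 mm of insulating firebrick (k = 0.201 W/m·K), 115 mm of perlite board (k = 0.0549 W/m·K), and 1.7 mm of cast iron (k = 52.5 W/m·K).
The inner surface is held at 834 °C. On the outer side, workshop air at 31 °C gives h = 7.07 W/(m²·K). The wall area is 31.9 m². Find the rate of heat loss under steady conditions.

Treating each layer as a thermal resistance in series:
R_insulating firebrick = L/(kA) = 0.13/(0.201×31.9) = 0.02027 K/W
R_perlite board = L/(kA) = 0.115/(0.0549×31.9) = 0.06567 K/W
R_cast iron = L/(kA) = 0.0017/(52.5×31.9) = 1.015×10^-6 K/W
R_outer film = 1/(h_o·A) = 1/(7.07×31.9) = 0.004434 K/W
R_total = 0.09037 K/W
Q = ΔT / R_total = 803 / 0.09037

Q ≈ 8890 W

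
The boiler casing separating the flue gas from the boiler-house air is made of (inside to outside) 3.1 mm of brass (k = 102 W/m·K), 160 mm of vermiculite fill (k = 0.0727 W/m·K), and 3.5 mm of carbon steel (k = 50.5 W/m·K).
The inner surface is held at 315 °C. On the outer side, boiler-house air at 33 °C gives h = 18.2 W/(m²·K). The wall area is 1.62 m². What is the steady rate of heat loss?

Q ≈ 203 W

Thermal resistances in series:
R_brass = L/(kA) = 0.0031/(102×1.62) = 1.876×10^-5 K/W
R_vermiculite fill = L/(kA) = 0.16/(0.0727×1.62) = 1.359 K/W
R_carbon steel = L/(kA) = 0.0035/(50.5×1.62) = 4.278×10^-5 K/W
R_outer film = 1/(h_o·A) = 1/(18.2×1.62) = 0.03392 K/W
R_total = 1.393 K/W
Q = ΔT / R_total = 282 / 1.393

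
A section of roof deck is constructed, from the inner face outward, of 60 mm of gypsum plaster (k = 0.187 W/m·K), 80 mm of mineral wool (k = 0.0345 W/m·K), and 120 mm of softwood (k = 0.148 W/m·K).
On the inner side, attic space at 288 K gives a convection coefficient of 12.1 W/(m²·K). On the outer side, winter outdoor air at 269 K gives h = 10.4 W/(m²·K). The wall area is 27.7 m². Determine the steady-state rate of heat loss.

Treating each layer as a thermal resistance in series:
R_inner film = 1/(h_i·A) = 1/(12.1×27.7) = 0.002984 K/W
R_gypsum plaster = L/(kA) = 0.06/(0.187×27.7) = 0.01158 K/W
R_mineral wool = L/(kA) = 0.08/(0.0345×27.7) = 0.08371 K/W
R_softwood = L/(kA) = 0.12/(0.148×27.7) = 0.02927 K/W
R_outer film = 1/(h_o·A) = 1/(10.4×27.7) = 0.003471 K/W
R_total = 0.131 K/W
Q = ΔT / R_total = 19 / 0.131

Q ≈ 145 W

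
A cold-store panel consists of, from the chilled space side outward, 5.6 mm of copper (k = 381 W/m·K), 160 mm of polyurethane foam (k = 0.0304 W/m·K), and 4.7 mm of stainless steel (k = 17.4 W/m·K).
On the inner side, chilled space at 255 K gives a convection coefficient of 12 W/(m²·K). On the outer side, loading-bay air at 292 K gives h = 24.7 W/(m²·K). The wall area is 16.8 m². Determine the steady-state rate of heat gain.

Series thermal resistances:
R_inner film = 1/(h_i·A) = 1/(12×16.8) = 0.00496 K/W
R_copper = L/(kA) = 0.0056/(381×16.8) = 8.749×10^-7 K/W
R_polyurethane foam = L/(kA) = 0.16/(0.0304×16.8) = 0.3133 K/W
R_stainless steel = L/(kA) = 0.0047/(17.4×16.8) = 1.608×10^-5 K/W
R_outer film = 1/(h_o·A) = 1/(24.7×16.8) = 0.00241 K/W
R_total = 0.3207 K/W
Q = ΔT / R_total = 37 / 0.3207

Q ≈ 115 W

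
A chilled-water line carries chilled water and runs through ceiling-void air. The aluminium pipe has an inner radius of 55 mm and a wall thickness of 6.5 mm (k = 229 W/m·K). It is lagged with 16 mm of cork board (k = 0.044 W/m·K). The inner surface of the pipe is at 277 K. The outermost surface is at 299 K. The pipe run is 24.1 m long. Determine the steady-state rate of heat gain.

Per-layer cylindrical resistances, series-summed:
R_aluminium pipe wall = ln(61.5/55)/(2π×229×24.1) = 3.221×10^-6 K/W
R_cork board = ln(77.5/61.5)/(2π×0.044×24.1) = 0.03471 K/W
R_total = 0.03471 K/W
Q = ΔT/R_total = 22/0.03471

Q ≈ 634 W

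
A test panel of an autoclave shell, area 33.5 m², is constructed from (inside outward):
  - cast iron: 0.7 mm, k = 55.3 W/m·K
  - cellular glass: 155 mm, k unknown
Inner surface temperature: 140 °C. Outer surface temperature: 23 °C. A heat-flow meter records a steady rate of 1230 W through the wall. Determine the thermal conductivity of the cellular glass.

k ≈ 0.0486 W/(m·K)

Model the wall as resistances in series:
R_cast iron = L/(kA) = 0.0007/(55.3×33.5) = 3.779×10^-7 K/W
Sum of known resistances R_other = 3.779×10^-7 K/W
Total R = ΔT/Q = 117/1230 = 0.09512 K/W
R_cellular glass = R_total − R_other = 0.09512 K/W
k = L/(R·A) = 0.155/(0.09512×33.5)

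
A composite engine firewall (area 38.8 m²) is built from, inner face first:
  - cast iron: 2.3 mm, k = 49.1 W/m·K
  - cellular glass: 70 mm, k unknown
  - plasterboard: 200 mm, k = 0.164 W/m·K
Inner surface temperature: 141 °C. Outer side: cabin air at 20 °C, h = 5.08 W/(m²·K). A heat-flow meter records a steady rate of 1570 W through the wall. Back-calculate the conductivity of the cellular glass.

Treating each layer as a thermal resistance in series:
R_cast iron = L/(kA) = 0.0023/(49.1×38.8) = 1.207×10^-6 K/W
R_plasterboard = L/(kA) = 0.2/(0.164×38.8) = 0.03143 K/W
R_outer film = 1/(h_o·A) = 1/(5.08×38.8) = 0.005073 K/W
Sum of known resistances R_other = 0.03651 K/W
Total R = ΔT/Q = 121/1570 = 0.07707 K/W
R_cellular glass = R_total − R_other = 0.04056 K/W
k = L/(R·A) = 0.07/(0.04056×38.8)

k ≈ 0.0445 W/(m·K)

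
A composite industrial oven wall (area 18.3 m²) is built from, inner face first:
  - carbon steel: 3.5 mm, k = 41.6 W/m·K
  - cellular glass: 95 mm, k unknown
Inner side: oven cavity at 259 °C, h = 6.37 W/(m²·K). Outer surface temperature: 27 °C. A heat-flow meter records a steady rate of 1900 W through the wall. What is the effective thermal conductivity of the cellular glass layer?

k ≈ 0.0457 W/(m·K)

Series thermal resistances:
R_inner film = 1/(h_i·A) = 1/(6.37×18.3) = 0.008578 K/W
R_carbon steel = L/(kA) = 0.0035/(41.6×18.3) = 4.598×10^-6 K/W
Sum of known resistances R_other = 0.008583 K/W
Total R = ΔT/Q = 232/1900 = 0.1221 K/W
R_cellular glass = R_total − R_other = 0.1135 K/W
k = L/(R·A) = 0.095/(0.1135×18.3)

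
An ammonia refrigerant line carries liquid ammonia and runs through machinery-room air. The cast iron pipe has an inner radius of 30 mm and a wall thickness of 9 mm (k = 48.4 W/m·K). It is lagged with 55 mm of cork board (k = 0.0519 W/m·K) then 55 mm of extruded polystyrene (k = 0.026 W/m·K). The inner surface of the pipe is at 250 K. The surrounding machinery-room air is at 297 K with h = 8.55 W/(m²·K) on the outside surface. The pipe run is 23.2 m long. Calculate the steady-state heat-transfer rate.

Cylindrical conduction, so R = ln(r₂/r₁)/(2πkL) per layer, in series:
R_cast iron pipe wall = ln(39/30)/(2π×48.4×23.2) = 3.719×10^-5 K/W
R_cork board = ln(94/39)/(2π×0.0519×23.2) = 0.1163 K/W
R_extruded polystyrene = ln(149/94)/(2π×0.026×23.2) = 0.1215 K/W
R_outer film = 1/(h_o·2πr_oL) = 1/(8.55×2π×0.149×23.2) = 0.005385 K/W
R_total = 0.2432 K/W
Q = ΔT/R_total = 47/0.2432

Q ≈ 193 W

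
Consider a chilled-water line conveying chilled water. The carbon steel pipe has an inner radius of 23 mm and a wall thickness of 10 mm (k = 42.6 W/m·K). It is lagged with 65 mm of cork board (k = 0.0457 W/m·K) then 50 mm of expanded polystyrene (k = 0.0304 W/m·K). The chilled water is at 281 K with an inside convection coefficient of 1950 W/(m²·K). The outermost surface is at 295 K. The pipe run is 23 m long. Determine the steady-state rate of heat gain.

Radial resistances (cylindrical: R_cond = ln(r_o/r_i)/(2πkL), R_conv = 1/(h·2πrL)):
R_inner film = 1/(h_i·2πr₁L) = 1/(1950×2π×0.023×23) = 1.543×10^-4 K/W
R_carbon steel pipe wall = ln(33/23)/(2π×42.6×23) = 5.864×10^-5 K/W
R_cork board = ln(98/33)/(2π×0.0457×23) = 0.1648 K/W
R_expanded polystyrene = ln(148/98)/(2π×0.0304×23) = 0.09384 K/W
R_total = 0.2589 K/W
Q = ΔT/R_total = 14/0.2589

Q ≈ 54.1 W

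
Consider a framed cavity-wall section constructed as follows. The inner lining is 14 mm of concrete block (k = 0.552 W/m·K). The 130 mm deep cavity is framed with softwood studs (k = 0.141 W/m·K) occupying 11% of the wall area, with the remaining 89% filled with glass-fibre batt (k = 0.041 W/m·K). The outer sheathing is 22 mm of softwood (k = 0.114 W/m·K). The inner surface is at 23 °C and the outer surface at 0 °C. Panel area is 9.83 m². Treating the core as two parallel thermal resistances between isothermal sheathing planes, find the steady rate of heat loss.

Sheathing layers in series; stud and cavity paths in parallel between them.
R_inner = 0.014/(0.552×9.83) = 0.00258 K/W
R_stud  = 0.13/(0.141×0.11×9.83) = 0.8527 K/W
R_cav   = 0.13/(0.041×0.89×9.83) = 0.3624 K/W
1/R_core = 1/R_stud + 1/R_cav → R_core = 0.2543 K/W
R_outer = 0.022/(0.114×9.83) = 0.01963 K/W
R_total = 0.2765 K/W
Q = ΔT/R_total = 23/0.2765

Q ≈ 83.2 W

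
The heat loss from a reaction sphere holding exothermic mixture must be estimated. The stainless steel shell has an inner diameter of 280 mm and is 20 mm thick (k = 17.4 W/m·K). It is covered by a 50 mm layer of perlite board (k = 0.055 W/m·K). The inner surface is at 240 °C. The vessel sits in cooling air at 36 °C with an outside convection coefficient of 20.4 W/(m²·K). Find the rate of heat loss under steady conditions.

Each spherical layer contributes R = (1/r_i − 1/r_o)/(4πk):
R_stainless steel shell = (1/0.14 − 1/0.16)/(4π×17.4) = 0.004083 K/W
R_perlite board = (1/0.16 − 1/0.21)/(4π×0.055) = 2.153 K/W
R_outer film = 1/(h·4πr_o²) = 1/(20.4×4π×0.21²) = 0.08845 K/W
R_total = 2.246 K/W
Q = ΔT/R_total = 204/2.246

Q ≈ 90.8 W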